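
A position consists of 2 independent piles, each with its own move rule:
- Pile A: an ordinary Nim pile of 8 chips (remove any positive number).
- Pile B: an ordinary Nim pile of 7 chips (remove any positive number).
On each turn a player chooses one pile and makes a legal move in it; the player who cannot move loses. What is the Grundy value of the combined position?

15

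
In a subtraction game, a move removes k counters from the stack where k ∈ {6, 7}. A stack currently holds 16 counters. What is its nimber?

0

Compute g(0), g(1), … for moves {6, 7}:
k:     0  1  2  3  4  5  6  7  8  9 10 11 12 13 14 15 16
g(k):  0  0  0  0  0  0  1  1  1  1  1  1  2  0  0  0  0
So g(16) = 0.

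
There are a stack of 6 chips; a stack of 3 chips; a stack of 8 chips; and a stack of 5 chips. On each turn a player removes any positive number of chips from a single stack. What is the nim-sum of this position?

8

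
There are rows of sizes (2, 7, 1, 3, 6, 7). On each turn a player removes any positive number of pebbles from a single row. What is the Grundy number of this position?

Compute the nim-sum pairwise:
2 XOR 7 = 5
5 XOR 1 = 4
4 XOR 3 = 7
7 XOR 6 = 1
1 XOR 7 = 6

6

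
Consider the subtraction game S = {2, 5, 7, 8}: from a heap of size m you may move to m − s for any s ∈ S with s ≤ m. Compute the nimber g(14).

0

Compute g(0), g(1), … for moves {2, 5, 7, 8}:
k:     0  1  2  3  4  5  6  7  8  9 10 11 12 13 14
g(k):  0  0  1  1  0  2  1  3  2  2  0  3  1  0  0
So g(14) = 0.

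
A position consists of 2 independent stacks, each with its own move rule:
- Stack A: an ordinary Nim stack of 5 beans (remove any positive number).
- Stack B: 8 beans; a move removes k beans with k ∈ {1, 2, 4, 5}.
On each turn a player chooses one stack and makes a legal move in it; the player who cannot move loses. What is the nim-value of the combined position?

Stack A is a plain Nim stack of size 5, so its Grundy value is 5.
For stack B, compute g(0), g(1), … with moves {1, 2, 4, 5}:
g(0) = mex{} = 0
g(1) = mex{0} = 1
g(2) = mex{0,1} = 2
g(3) = mex{1,2} = 0
g(4) = mex{0,2} = 1
g(5) = mex{0,1} = 2
g(6) = mex{1,2} = 0
g(7) = mex{0,2} = 1
g(8) = mex{0,1} = 2
So g(8) = 2.
The value of a disjunctive sum is the nim-sum of the parts.
Combined value = 5 ⊕ 2 = 7.

7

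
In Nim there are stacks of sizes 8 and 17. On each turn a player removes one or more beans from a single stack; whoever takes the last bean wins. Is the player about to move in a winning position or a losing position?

Compute the nim-sum pairwise:
8 XOR 17 = 25
The nim-sum is 25 ≠ 0, so this is an N-position: the player to move can win.

Winning position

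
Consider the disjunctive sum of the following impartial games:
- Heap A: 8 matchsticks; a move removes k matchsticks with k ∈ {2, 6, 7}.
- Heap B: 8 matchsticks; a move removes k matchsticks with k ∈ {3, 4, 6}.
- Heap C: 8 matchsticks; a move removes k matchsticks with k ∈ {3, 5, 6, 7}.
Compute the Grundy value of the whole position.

2

Grundy values for heap A (subtraction set {2, 6, 7}):
k:     0  1  2  3  4  5  6  7  8
g(k):  0  0  1  1  0  0  1  1  2
So g(8) = 2.
For heap B, compute g(0), g(1), … with moves {3, 4, 6}:
k:     0  1  2  3  4  5  6  7  8
g(k):  0  0  0  1  1  1  2  2  2
So g(8) = 2.
Grundy values for heap C (subtraction set {3, 5, 6, 7}):
g(0) = mex{} = 0
g(1) = mex{} = 0
g(2) = mex{} = 0
g(3) = mex{0} = 1
g(4) = mex{0} = 1
g(5) = mex{0} = 1
g(6) = mex{0,1} = 2
g(7) = mex{0,1} = 2
g(8) = mex{0,1} = 2
So g(8) = 2.
By the Sprague-Grundy theorem, the Grundy value of a sum of independent games is the XOR of the component values.
Combined value = 2 ⊕ 2 ⊕ 2 = 2.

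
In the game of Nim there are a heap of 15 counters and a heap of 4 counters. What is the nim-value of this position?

11

Bitwise XOR of the heap sizes:
  1111  (15)
  0100  (4)
  ----
  1011  (11)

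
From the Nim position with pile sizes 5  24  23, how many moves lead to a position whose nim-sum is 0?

1

Nim-sum: 5 ⊕ 24 ⊕ 23 = 10.
The overall nim-sum is X = 10. A pile of size p has a winning move iff p XOR X < p (reduce it to p XOR X).
  5: 5 XOR 10 = 15 ≥ 5 — no move.
  24: 24 XOR 10 = 18 < 24 — winning move (to 18).
  23: 23 XOR 10 = 29 ≥ 23 — no move.
That gives 1 winning move.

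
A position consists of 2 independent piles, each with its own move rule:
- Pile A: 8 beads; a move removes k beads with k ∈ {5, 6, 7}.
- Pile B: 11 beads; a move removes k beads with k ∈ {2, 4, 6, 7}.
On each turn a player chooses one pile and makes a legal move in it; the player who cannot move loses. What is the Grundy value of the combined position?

Build the Grundy sequence for pile A with g(k) = mex{g(k−s) : s ∈ {5, 6, 7}, s ≤ k}:
k:     0  1  2  3  4  5  6  7  8
g(k):  0  0  0  0  0  1  1  1  1
So g(8) = 1.
Grundy values for pile B (subtraction set {2, 4, 6, 7}):
k:     0  1  2  3  4  5  6  7  8  9 10 11
g(k):  0  0  1  1  2  2  3  3  4  0  0  1
So g(11) = 1.
By the Sprague-Grundy theorem, the Grundy value of a sum of independent games is the XOR of the component values.
Combined value = 1 XOR 1 = 0.

0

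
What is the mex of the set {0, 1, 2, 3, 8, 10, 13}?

4

The values 0, 1, 2, 3 are all present; 4 is the first non-negative integer missing from the set.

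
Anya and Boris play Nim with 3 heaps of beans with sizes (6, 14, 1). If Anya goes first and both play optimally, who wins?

Anya wins

Compute the nim-sum pairwise:
6 ⊕ 14 = 8
8 ⊕ 1 = 9
The nim-sum is 9 ≠ 0, so this is an N-position: the player to move can win; Anya has a winning move.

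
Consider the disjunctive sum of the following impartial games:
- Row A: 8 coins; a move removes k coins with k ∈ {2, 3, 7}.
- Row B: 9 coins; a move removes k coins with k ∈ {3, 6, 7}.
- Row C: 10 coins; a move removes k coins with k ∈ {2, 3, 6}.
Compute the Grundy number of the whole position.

2

Build the Grundy sequence for row A with g(k) = mex{g(k−s) : s ∈ {2, 3, 7}, s ≤ k}:
g(0) = mex{} = 0
g(1) = mex{} = 0
g(2) = mex{0} = 1
g(3) = mex{0} = 1
g(4) = mex{0,1} = 2
g(5) = mex{1} = 0
g(6) = mex{1,2} = 0
g(7) = mex{0,2} = 1
g(8) = mex{0} = 1
So g(8) = 1.
For row B, compute g(0), g(1), … with moves {3, 6, 7}:
g(0) = mex{} = 0
g(1) = mex{} = 0
g(2) = mex{} = 0
g(3) = mex{0} = 1
g(4) = mex{0} = 1
g(5) = mex{0} = 1
g(6) = mex{0,1} = 2
g(7) = mex{0,1} = 2
g(8) = mex{0,1} = 2
g(9) = mex{0,1,2} = 3
So g(9) = 3.
Build the Grundy sequence for row C with g(k) = mex{g(k−s) : s ∈ {2, 3, 6}, s ≤ k}:
k:     0  1  2  3  4  5  6  7  8  9 10
g(k):  0  0  1  1  2  0  3  1  2  0  0
So g(10) = 0.
By the Sprague-Grundy theorem, the Grundy value of a sum of independent games is the XOR of the component values.
Combined value = 1 XOR 3 XOR 0 = 2.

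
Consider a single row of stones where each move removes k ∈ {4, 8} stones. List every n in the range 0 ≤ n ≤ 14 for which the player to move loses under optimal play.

0, 1, 2, 3, 12, 13, 14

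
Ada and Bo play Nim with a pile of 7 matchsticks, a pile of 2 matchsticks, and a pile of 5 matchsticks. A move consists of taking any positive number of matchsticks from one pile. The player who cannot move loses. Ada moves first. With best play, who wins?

Bo wins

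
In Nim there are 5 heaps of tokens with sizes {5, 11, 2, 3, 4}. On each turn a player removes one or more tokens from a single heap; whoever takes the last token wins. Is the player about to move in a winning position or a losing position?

Winning position

Compute the nim-sum pairwise:
5 ⊕ 11 = 14
14 ⊕ 2 = 12
12 ⊕ 3 = 15
15 ⊕ 4 = 11
The nim-sum is 11 ≠ 0, so this is an N-position: the player to move can win.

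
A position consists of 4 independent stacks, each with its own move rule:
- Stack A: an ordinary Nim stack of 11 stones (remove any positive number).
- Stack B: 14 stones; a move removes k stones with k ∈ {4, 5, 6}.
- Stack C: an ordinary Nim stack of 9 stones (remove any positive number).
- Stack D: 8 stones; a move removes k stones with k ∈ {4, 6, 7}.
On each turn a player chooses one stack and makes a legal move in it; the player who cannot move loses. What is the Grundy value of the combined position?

1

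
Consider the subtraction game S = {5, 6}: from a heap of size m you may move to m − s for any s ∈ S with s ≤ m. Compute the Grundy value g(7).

1

Grundy values for subtraction set {5, 6}:
k:     0  1  2  3  4  5  6  7
g(k):  0  0  0  0  0  1  1  1
So g(7) = 1.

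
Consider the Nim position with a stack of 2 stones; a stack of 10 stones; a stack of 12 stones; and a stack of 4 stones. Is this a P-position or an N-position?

P-position

Nim-sum: 2 XOR 10 XOR 12 XOR 4 = 0.
The nim-sum is 0, so this is a P-position: the player to move is in a losing position under optimal play.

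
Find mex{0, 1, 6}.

2

The values 0, 1 are all present; 2 is the first non-negative integer missing from the set.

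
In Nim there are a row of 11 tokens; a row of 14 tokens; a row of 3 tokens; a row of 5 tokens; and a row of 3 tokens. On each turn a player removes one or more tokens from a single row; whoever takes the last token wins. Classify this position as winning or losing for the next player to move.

Compute the nim-sum pairwise:
11 ⊕ 14 = 5
5 ⊕ 3 = 6
6 ⊕ 5 = 3
3 ⊕ 3 = 0
The nim-sum is 0, so this is a P-position: the player to move is in a losing position under optimal play.

Losing position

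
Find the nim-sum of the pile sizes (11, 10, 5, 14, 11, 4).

5

Write each in binary and XOR column by column:
  1011  (11)
  1010  (10)
  0101  (5)
  1110  (14)
  1011  (11)
  0100  (4)
  ----
  0101  (5)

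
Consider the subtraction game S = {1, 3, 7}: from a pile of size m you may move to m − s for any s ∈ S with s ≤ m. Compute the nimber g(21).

1

Grundy values for subtraction set {1, 3, 7}:
k:     0  1  2  3  4  5  6  7  8  9 10 11 12 13 14 15 16 17 18 19 20 21
g(k):  0  1  0  1  0  1  0  1  0  1  0  1  0  1  0  1  0  1  0  1  0  1
So g(21) = 1.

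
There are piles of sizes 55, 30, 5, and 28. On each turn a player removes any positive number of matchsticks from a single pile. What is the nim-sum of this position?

48

Nim-sum: 55 ^ 30 ^ 5 ^ 28 = 48.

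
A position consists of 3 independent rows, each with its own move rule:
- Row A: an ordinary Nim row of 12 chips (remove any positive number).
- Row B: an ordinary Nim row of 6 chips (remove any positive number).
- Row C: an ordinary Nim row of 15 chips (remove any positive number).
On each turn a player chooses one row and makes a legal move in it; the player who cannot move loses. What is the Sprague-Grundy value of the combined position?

Row A is a plain Nim row of size 12, so its Grundy value is 12.
Row B is a plain Nim row of size 6, so its Grundy value is 6.
Row C is a plain Nim row of size 15, so its Grundy value is 15.
By the Sprague-Grundy theorem, the Grundy value of a sum of independent games is the XOR of the component values.
Combined value = 12 ⊕ 6 ⊕ 15 = 5.

5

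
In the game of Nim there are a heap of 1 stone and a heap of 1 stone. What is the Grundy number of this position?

0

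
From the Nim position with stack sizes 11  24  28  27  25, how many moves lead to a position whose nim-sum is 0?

Nim-sum: 11 XOR 24 XOR 28 XOR 27 XOR 25 = 13.
The overall nim-sum is X = 13. A stack of size p has a winning move iff p XOR X < p (reduce it to p XOR X).
  11: 11 XOR 13 = 6 < 11 — winning move (to 6).
  24: 24 XOR 13 = 21 < 24 — winning move (to 21).
  28: 28 XOR 13 = 17 < 28 — winning move (to 17).
  27: 27 XOR 13 = 22 < 27 — winning move (to 22).
  25: 25 XOR 13 = 20 < 25 — winning move (to 20).
That gives 5 winning moves.

5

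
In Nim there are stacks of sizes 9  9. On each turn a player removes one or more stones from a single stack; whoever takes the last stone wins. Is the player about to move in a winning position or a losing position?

Nim-sum: 9 ⊕ 9 = 0.
The nim-sum is 0, so this is a P-position: the player to move is in a losing position under optimal play.

Losing position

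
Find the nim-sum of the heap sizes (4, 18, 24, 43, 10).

Compute the nim-sum pairwise:
4 ⊕ 18 = 22
22 ⊕ 24 = 14
14 ⊕ 43 = 37
37 ⊕ 10 = 47

47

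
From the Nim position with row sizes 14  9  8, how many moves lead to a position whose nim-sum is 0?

Bitwise XOR of the heap sizes:
  1110  (14)
  1001  (9)
  1000  (8)
  ----
  1111  (15)
The overall nim-sum is X = 15. A row of size p has a winning move iff p XOR X < p (reduce it to p XOR X).
  14: 14 XOR 15 = 1 < 14 — winning move (to 1).
  9: 9 XOR 15 = 6 < 9 — winning move (to 6).
  8: 8 XOR 15 = 7 < 8 — winning move (to 7).
That gives 3 winning moves.

3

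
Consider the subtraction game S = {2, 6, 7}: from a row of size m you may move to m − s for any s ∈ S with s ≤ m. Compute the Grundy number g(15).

1

Grundy values for subtraction set {2, 6, 7}:
k:     0  1  2  3  4  5  6  7  8  9 10 11 12 13 14 15
g(k):  0  0  1  1  0  0  1  1  2  0  3  1  2  0  0  1
So g(15) = 1.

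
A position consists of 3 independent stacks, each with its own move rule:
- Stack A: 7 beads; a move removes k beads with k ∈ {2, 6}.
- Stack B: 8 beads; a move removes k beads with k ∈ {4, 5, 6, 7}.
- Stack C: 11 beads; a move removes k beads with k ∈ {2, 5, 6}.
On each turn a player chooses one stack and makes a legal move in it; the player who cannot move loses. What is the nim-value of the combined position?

3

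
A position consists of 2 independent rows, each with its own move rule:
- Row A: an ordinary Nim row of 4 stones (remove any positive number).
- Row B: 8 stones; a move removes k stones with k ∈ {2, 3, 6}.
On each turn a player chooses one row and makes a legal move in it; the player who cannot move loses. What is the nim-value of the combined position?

6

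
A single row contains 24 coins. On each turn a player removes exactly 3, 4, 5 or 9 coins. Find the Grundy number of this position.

Build the Grundy sequence with g(k) = mex{g(k−s) : s ∈ {3, 4, 5, 9}, s ≤ k}:
k:     0  1  2  3  4  5  6  7  8  9 10 11 12 13 14 15 16 17 18 19 20 21 22 23 24
g(k):  0  0  0  1  1  1  2  2  0  3  3  1  4  2  0  0  0  1  1  1  2  2  0  3  3
So g(24) = 3.

3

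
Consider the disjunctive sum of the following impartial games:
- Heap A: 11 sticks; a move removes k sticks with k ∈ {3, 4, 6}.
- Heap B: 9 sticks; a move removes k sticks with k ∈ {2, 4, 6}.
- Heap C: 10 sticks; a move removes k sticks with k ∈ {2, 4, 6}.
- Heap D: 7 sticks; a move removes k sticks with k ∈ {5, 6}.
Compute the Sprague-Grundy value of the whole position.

For heap A, compute g(0), g(1), … with moves {3, 4, 6}:
k:     0  1  2  3  4  5  6  7  8  9 10 11
g(k):  0  0  0  1  1  1  2  2  2  0  0  0
So g(11) = 0.
Build the Grundy sequence for heap B with g(k) = mex{g(k−s) : s ∈ {2, 4, 6}, s ≤ k}:
k:     0  1  2  3  4  5  6  7  8  9
g(k):  0  0  1  1  2  2  3  3  0  0
So g(9) = 0.
For heap C, compute g(0), g(1), … with moves {2, 4, 6}:
g(0) = mex{} = 0
g(1) = mex{} = 0
g(2) = mex{0} = 1
g(3) = mex{0} = 1
g(4) = mex{0,1} = 2
g(5) = mex{0,1} = 2
g(6) = mex{0,1,2} = 3
g(7) = mex{0,1,2} = 3
g(8) = mex{1,2,3} = 0
g(9) = mex{1,2,3} = 0
g(10) = mex{0,2,3} = 1
So g(10) = 1.
Build the Grundy sequence for heap D with g(k) = mex{g(k−s) : s ∈ {5, 6}, s ≤ k}:
k:     0  1  2  3  4  5  6  7
g(k):  0  0  0  0  0  1  1  1
So g(7) = 1.
The value of a disjunctive sum is the nim-sum of the parts.
Combined value = 0 ⊕ 0 ⊕ 1 ⊕ 1 = 0.

0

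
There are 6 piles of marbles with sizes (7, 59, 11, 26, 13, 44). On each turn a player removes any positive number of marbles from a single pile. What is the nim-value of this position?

In binary:
  000111  (7)
  111011  (59)
  001011  (11)
  011010  (26)
  001101  (13)
  101100  (44)
  ------
  001100  (12)

12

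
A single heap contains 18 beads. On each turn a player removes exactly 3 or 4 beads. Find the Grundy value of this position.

Compute g(0), g(1), … for moves {3, 4}:
k:     0  1  2  3  4  5  6  7  8  9 10 11 12 13 14 15 16 17 18
g(k):  0  0  0  1  1  1  2  0  0  0  1  1  1  2  0  0  0  1  1
So g(18) = 1.

1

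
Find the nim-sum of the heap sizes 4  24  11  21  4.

Compute the nim-sum pairwise:
4 XOR 24 = 28
28 XOR 11 = 23
23 XOR 21 = 2
2 XOR 4 = 6

6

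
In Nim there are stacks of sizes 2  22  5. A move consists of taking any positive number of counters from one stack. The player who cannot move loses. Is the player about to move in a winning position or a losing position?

Bitwise XOR of the heap sizes:
  00010  (2)
  10110  (22)
  00101  (5)
  -----
  10001  (17)
The nim-sum is 17 ≠ 0, so this is an N-position: the player to move can win.

Winning position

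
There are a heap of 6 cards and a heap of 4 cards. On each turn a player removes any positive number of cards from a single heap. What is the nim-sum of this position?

2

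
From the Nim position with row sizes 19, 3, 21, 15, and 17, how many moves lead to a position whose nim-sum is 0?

In binary:
  10011  (19)
  00011  (3)
  10101  (21)
  01111  (15)
  10001  (17)
  -----
  11011  (27)
The overall nim-sum is X = 27. A row of size p has a winning move iff p XOR X < p (reduce it to p XOR X).
  19: 19 XOR 27 = 8 < 19 — winning move (to 8).
  3: 3 XOR 27 = 24 ≥ 3 — no move.
  21: 21 XOR 27 = 14 < 21 — winning move (to 14).
  15: 15 XOR 27 = 20 ≥ 15 — no move.
  17: 17 XOR 27 = 10 < 17 — winning move (to 10).
That gives 3 winning moves.

3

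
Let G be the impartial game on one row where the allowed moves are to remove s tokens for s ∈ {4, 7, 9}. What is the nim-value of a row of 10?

Grundy values for subtraction set {4, 7, 9}:
g(0) = mex{} = 0
g(1) = mex{} = 0
g(2) = mex{} = 0
g(3) = mex{} = 0
g(4) = mex{0} = 1
g(5) = mex{0} = 1
g(6) = mex{0} = 1
g(7) = mex{0} = 1
g(8) = mex{0,1} = 2
g(9) = mex{0,1} = 2
g(10) = mex{0,1} = 2
So g(10) = 2.

2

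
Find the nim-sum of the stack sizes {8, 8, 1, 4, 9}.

Nim-sum: 8 XOR 8 XOR 1 XOR 4 XOR 9 = 12.

12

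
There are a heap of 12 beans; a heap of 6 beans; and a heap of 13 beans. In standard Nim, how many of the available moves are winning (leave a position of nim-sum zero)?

3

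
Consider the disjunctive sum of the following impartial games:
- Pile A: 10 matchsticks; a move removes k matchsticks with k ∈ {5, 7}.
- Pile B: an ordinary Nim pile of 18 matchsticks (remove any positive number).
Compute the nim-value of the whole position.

16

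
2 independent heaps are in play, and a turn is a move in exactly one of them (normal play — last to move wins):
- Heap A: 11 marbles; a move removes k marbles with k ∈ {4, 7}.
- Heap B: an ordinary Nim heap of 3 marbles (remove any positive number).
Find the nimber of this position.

3

Grundy values for heap A (subtraction set {4, 7}):
g(0) = mex{} = 0
g(1) = mex{} = 0
g(2) = mex{} = 0
g(3) = mex{} = 0
g(4) = mex{0} = 1
g(5) = mex{0} = 1
g(6) = mex{0} = 1
g(7) = mex{0} = 1
g(8) = mex{0,1} = 2
g(9) = mex{0,1} = 2
g(10) = mex{0,1} = 2
g(11) = mex{1} = 0
So g(11) = 0.
Heap B is a plain Nim heap of size 3, so its Grundy value is 3.
The value of a disjunctive sum is the nim-sum of the parts.
Combined value = 0 ⊕ 3 = 3.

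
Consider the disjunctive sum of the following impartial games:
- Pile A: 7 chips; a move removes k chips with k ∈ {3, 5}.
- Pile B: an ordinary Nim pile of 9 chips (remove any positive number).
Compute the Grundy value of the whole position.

11

For pile A, compute g(0), g(1), … with moves {3, 5}:
k:     0  1  2  3  4  5  6  7
g(k):  0  0  0  1  1  1  2  2
So g(7) = 2.
Pile B is a plain Nim pile of size 9, so its Grundy value is 9.
The value of a disjunctive sum is the nim-sum of the parts.
Combined value = 2 ⊕ 9 = 11.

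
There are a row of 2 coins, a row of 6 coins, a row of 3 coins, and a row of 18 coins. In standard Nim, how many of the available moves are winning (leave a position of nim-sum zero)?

1

Compute the nim-sum pairwise:
2 ⊕ 6 = 4
4 ⊕ 3 = 7
7 ⊕ 18 = 21
The overall nim-sum is X = 21. A row of size p has a winning move iff p XOR X < p (reduce it to p XOR X).
  2: 2 XOR 21 = 23 ≥ 2 — no move.
  6: 6 XOR 21 = 19 ≥ 6 — no move.
  3: 3 XOR 21 = 22 ≥ 3 — no move.
  18: 18 XOR 21 = 7 < 18 — winning move (to 7).
That gives 1 winning move.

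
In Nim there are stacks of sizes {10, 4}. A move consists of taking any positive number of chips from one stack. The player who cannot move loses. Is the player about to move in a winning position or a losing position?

Winning position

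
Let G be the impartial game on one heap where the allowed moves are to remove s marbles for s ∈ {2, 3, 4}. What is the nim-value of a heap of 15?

1

Grundy values for subtraction set {2, 3, 4}:
k:     0  1  2  3  4  5  6  7  8  9 10 11 12 13 14 15
g(k):  0  0  1  1  2  2  0  0  1  1  2  2  0  0  1  1
So g(15) = 1.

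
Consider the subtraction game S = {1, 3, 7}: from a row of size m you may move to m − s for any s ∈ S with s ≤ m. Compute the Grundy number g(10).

0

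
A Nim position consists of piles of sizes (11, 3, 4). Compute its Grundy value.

Compute the nim-sum pairwise:
11 XOR 3 = 8
8 XOR 4 = 12

12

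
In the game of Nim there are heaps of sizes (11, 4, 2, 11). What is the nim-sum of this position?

6

Bitwise XOR of the heap sizes:
  1011  (11)
  0100  (4)
  0010  (2)
  1011  (11)
  ----
  0110  (6)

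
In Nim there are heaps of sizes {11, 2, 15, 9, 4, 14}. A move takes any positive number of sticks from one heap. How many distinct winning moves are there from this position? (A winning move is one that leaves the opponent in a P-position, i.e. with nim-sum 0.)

3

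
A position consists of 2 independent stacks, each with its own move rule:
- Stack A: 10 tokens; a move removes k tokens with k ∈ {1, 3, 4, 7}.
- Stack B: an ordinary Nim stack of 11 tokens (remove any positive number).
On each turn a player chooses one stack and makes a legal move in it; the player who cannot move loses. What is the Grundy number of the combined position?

Grundy values for stack A (subtraction set {1, 3, 4, 7}):
g(0) = mex{} = 0
g(1) = mex{0} = 1
g(2) = mex{1} = 0
g(3) = mex{0} = 1
g(4) = mex{0,1} = 2
g(5) = mex{0,1,2} = 3
g(6) = mex{0,1,3} = 2
g(7) = mex{0,1,2} = 3
g(8) = mex{1,2,3} = 0
g(9) = mex{0,2,3} = 1
g(10) = mex{1,2,3} = 0
So g(10) = 0.
Stack B is a plain Nim stack of size 11, so its Grundy value is 11.
By the Sprague-Grundy theorem, the Grundy value of a sum of independent games is the XOR of the component values.
Combined value = 0 ⊕ 11 = 11.

11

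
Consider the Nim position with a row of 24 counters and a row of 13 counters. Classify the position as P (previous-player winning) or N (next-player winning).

Nim-sum: 24 XOR 13 = 21.
The nim-sum is 21 ≠ 0, so this is an N-position: the player to move can win.

N-position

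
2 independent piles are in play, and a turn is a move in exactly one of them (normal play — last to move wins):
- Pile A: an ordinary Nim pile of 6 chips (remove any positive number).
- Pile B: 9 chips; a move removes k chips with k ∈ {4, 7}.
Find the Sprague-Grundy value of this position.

Pile A is a plain Nim pile of size 6, so its Grundy value is 6.
Grundy values for pile B (subtraction set {4, 7}):
k:     0  1  2  3  4  5  6  7  8  9
g(k):  0  0  0  0  1  1  1  1  2  2
So g(9) = 2.
By the Sprague-Grundy theorem, the Grundy value of a sum of independent games is the XOR of the component values.
Combined value = 6 ⊕ 2 = 4.

4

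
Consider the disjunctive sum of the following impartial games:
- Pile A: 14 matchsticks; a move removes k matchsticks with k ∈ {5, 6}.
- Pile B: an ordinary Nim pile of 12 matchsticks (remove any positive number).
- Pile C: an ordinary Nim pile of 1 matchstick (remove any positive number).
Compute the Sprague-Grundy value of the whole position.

13

For pile A, compute g(0), g(1), … with moves {5, 6}:
g(0) = mex{} = 0
g(1) = mex{} = 0
g(2) = mex{} = 0
g(3) = mex{} = 0
g(4) = mex{} = 0
g(5) = mex{0} = 1
g(6) = mex{0} = 1
g(7) = mex{0} = 1
g(8) = mex{0} = 1
g(9) = mex{0} = 1
g(10) = mex{0,1} = 2
g(11) = mex{1} = 0
g(12) = mex{1} = 0
g(13) = mex{1} = 0
g(14) = mex{1} = 0
So g(14) = 0.
Pile B is a plain Nim pile of size 12, so its Grundy value is 12.
Pile C is a plain Nim pile of size 1, so its Grundy value is 1.
The value of a disjunctive sum is the nim-sum of the parts.
Combined value = 0 ⊕ 12 ⊕ 1 = 13.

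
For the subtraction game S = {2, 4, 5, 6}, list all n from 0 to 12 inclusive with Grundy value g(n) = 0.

0, 1, 8, 9

Compute g(0), g(1), … for moves {2, 4, 5, 6}:
k:     0  1  2  3  4  5  6  7  8  9 10 11 12
g(k):  0  0  1  1  2  2  3  3  0  0  1  1  2
The P-positions (g = 0) in 0..12 are 0, 1, 8, 9.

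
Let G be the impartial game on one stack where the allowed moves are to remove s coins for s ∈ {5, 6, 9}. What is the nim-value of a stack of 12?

2

Grundy values for subtraction set {5, 6, 9}:
g(0) = mex{} = 0
g(1) = mex{} = 0
g(2) = mex{} = 0
g(3) = mex{} = 0
g(4) = mex{} = 0
g(5) = mex{0} = 1
g(6) = mex{0} = 1
g(7) = mex{0} = 1
g(8) = mex{0} = 1
g(9) = mex{0} = 1
g(10) = mex{0,1} = 2
g(11) = mex{0,1} = 2
g(12) = mex{0,1} = 2
So g(12) = 2.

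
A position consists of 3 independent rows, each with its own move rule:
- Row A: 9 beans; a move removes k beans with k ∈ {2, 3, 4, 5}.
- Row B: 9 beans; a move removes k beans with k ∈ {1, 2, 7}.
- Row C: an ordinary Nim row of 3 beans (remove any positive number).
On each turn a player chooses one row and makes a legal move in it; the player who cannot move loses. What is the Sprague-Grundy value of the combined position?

2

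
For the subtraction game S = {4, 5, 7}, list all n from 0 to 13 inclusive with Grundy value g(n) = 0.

0, 1, 2, 3, 11, 12, 13

Build the Grundy sequence with g(k) = mex{g(k−s) : s ∈ {4, 5, 7}, s ≤ k}:
g(0) = mex{} = 0
g(1) = mex{} = 0
g(2) = mex{} = 0
g(3) = mex{} = 0
g(4) = mex{0} = 1
g(5) = mex{0} = 1
g(6) = mex{0} = 1
g(7) = mex{0} = 1
g(8) = mex{0,1} = 2
g(9) = mex{0,1} = 2
g(10) = mex{0,1} = 2
g(11) = mex{1} = 0
g(12) = mex{1,2} = 0
g(13) = mex{1,2} = 0
The P-positions (g = 0) in 0..13 are 0, 1, 2, 3, 11, 12, 13.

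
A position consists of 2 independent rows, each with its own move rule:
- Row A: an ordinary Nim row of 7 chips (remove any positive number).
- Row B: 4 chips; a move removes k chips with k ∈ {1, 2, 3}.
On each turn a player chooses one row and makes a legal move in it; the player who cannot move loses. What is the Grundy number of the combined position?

7

Row A is a plain Nim row of size 7, so its Grundy value is 7.
For row B, compute g(0), g(1), … with moves {1, 2, 3}:
g(0) = mex{} = 0
g(1) = mex{0} = 1
g(2) = mex{0,1} = 2
g(3) = mex{0,1,2} = 3
g(4) = mex{1,2,3} = 0
So g(4) = 0.
The value of a disjunctive sum is the nim-sum of the parts.
Combined value = 7 ⊕ 0 = 7.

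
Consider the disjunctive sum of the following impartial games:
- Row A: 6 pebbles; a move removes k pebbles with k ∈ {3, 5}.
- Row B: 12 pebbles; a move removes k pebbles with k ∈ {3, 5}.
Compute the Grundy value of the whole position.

Build the Grundy sequence for row A with g(k) = mex{g(k−s) : s ∈ {3, 5}, s ≤ k}:
k:     0  1  2  3  4  5  6
g(k):  0  0  0  1  1  1  2
So g(6) = 2.
For row B, compute g(0), g(1), … with moves {3, 5}:
g(0) = mex{} = 0
g(1) = mex{} = 0
g(2) = mex{} = 0
g(3) = mex{0} = 1
g(4) = mex{0} = 1
g(5) = mex{0} = 1
g(6) = mex{0,1} = 2
g(7) = mex{0,1} = 2
g(8) = mex{1} = 0
g(9) = mex{1,2} = 0
g(10) = mex{1,2} = 0
g(11) = mex{0,2} = 1
g(12) = mex{0,2} = 1
So g(12) = 1.
By the Sprague-Grundy theorem, the Grundy value of a sum of independent games is the XOR of the component values.
Combined value = 2 XOR 1 = 3.

3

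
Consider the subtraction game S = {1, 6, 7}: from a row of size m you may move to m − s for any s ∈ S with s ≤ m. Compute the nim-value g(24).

Compute g(0), g(1), … for moves {1, 6, 7}:
k:     0  1  2  3  4  5  6  7  8  9 10 11 12 13 14 15 16 17 18 19 20 21 22 23 24
g(k):  0  1  0  1  0  1  2  3  2  3  2  3  0  1  0  1  0  1  2  3  2  3  2  3  0
So g(24) = 0.

0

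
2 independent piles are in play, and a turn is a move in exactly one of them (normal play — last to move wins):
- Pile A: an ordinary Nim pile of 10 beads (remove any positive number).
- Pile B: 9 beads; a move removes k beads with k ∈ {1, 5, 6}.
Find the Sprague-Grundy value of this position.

Pile A is a plain Nim pile of size 10, so its Grundy value is 10.
Grundy values for pile B (subtraction set {1, 5, 6}):
g(0) = mex{} = 0
g(1) = mex{0} = 1
g(2) = mex{1} = 0
g(3) = mex{0} = 1
g(4) = mex{1} = 0
g(5) = mex{0} = 1
g(6) = mex{0,1} = 2
g(7) = mex{0,1,2} = 3
g(8) = mex{0,1,3} = 2
g(9) = mex{0,1,2} = 3
So g(9) = 3.
The value of a disjunctive sum is the nim-sum of the parts.
Combined value = 10 ⊕ 3 = 9.

9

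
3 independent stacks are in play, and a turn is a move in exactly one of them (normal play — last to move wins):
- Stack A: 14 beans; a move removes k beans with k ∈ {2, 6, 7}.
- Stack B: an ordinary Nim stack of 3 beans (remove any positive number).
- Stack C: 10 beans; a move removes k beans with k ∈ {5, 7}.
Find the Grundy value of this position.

Grundy values for stack A (subtraction set {2, 6, 7}):
k:     0  1  2  3  4  5  6  7  8  9 10 11 12 13 14
g(k):  0  0  1  1  0  0  1  1  2  0  3  1  2  0  0
So g(14) = 0.
Stack B is a plain Nim stack of size 3, so its Grundy value is 3.
Build the Grundy sequence for stack C with g(k) = mex{g(k−s) : s ∈ {5, 7}, s ≤ k}:
k:     0  1  2  3  4  5  6  7  8  9 10
g(k):  0  0  0  0  0  1  1  1  1  1  2
So g(10) = 2.
The value of a disjunctive sum is the nim-sum of the parts.
Combined value = 0 XOR 3 XOR 2 = 1.

1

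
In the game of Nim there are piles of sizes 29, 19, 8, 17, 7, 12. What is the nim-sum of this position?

Compute the nim-sum pairwise:
29 ^ 19 = 14
14 ^ 8 = 6
6 ^ 17 = 23
23 ^ 7 = 16
16 ^ 12 = 28

28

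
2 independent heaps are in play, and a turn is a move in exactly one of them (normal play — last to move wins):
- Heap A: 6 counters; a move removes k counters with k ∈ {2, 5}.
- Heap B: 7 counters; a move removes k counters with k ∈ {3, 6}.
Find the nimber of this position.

For heap A, compute g(0), g(1), … with moves {2, 5}:
k:     0  1  2  3  4  5  6
g(k):  0  0  1  1  0  2  1
So g(6) = 1.
For heap B, compute g(0), g(1), … with moves {3, 6}:
g(0) = mex{} = 0
g(1) = mex{} = 0
g(2) = mex{} = 0
g(3) = mex{0} = 1
g(4) = mex{0} = 1
g(5) = mex{0} = 1
g(6) = mex{0,1} = 2
g(7) = mex{0,1} = 2
So g(7) = 2.
By the Sprague-Grundy theorem, the Grundy value of a sum of independent games is the XOR of the component values.
Combined value = 1 ⊕ 2 = 3.

3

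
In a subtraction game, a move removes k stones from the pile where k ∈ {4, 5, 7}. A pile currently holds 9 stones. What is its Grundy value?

Compute g(0), g(1), … for moves {4, 5, 7}:
k:     0  1  2  3  4  5  6  7  8  9
g(k):  0  0  0  0  1  1  1  1  2  2
So g(9) = 2.

2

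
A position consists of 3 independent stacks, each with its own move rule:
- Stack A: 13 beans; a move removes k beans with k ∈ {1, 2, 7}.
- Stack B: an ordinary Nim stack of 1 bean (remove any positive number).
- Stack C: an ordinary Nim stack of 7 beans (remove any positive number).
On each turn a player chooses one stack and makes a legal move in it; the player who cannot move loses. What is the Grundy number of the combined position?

7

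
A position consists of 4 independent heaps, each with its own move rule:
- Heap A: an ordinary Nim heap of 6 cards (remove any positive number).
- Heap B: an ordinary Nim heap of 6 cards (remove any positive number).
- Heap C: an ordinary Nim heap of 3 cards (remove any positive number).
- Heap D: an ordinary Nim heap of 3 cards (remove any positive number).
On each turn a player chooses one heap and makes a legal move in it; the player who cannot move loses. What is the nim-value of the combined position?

Heap A is a plain Nim heap of size 6, so its Grundy value is 6.
Heap B is a plain Nim heap of size 6, so its Grundy value is 6.
Heap C is a plain Nim heap of size 3, so its Grundy value is 3.
Heap D is a plain Nim heap of size 3, so its Grundy value is 3.
The value of a disjunctive sum is the nim-sum of the parts.
Combined value = 6 XOR 6 XOR 3 XOR 3 = 0.

0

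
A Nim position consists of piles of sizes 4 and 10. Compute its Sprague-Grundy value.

14

Compute the nim-sum pairwise:
4 ⊕ 10 = 14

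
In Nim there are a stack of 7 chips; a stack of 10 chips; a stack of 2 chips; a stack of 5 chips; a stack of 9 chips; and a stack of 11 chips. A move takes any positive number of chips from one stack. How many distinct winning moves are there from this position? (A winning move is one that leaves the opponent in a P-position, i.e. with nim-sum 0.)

Nim-sum: 7 XOR 10 XOR 2 XOR 5 XOR 9 XOR 11 = 8.
The overall nim-sum is X = 8. A stack of size p has a winning move iff p XOR X < p (reduce it to p XOR X).
  7: 7 XOR 8 = 15 ≥ 7 — no move.
  10: 10 XOR 8 = 2 < 10 — winning move (to 2).
  2: 2 XOR 8 = 10 ≥ 2 — no move.
  5: 5 XOR 8 = 13 ≥ 5 — no move.
  9: 9 XOR 8 = 1 < 9 — winning move (to 1).
  11: 11 XOR 8 = 3 < 11 — winning move (to 3).
That gives 3 winning moves.

3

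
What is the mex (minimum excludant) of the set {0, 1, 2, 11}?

3

The values 0, 1, 2 are all present; 3 is the first non-negative integer missing from the set.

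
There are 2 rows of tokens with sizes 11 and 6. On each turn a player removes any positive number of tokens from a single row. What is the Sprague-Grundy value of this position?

In binary:
  1011  (11)
  0110  (6)
  ----
  1101  (13)

13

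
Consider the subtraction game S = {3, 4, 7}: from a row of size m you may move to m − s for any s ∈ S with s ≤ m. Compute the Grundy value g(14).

1

Build the Grundy sequence with g(k) = mex{g(k−s) : s ∈ {3, 4, 7}, s ≤ k}:
k:     0  1  2  3  4  5  6  7  8  9 10 11 12 13 14
g(k):  0  0  0  1  1  1  2  2  2  3  0  0  0  1  1
So g(14) = 1.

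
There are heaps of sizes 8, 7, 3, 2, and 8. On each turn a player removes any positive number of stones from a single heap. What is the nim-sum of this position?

Nim-sum: 8 ^ 7 ^ 3 ^ 2 ^ 8 = 6.

6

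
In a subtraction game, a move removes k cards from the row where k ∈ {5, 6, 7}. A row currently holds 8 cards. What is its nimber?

Grundy values for subtraction set {5, 6, 7}:
g(0) = mex{} = 0
g(1) = mex{} = 0
g(2) = mex{} = 0
g(3) = mex{} = 0
g(4) = mex{} = 0
g(5) = mex{0} = 1
g(6) = mex{0} = 1
g(7) = mex{0} = 1
g(8) = mex{0} = 1
So g(8) = 1.

1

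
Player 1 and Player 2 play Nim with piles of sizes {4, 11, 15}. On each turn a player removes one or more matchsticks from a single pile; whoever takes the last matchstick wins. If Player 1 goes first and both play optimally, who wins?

Player 2 wins

Nim-sum: 4 ^ 11 ^ 15 = 0.
The nim-sum is 0, so this is a P-position: the player to move is in a losing position under optimal play; Player 1 is about to move from it and so loses — Player 2 wins.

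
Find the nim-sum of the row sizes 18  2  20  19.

23

Write each in binary and XOR column by column:
  10010  (18)
  00010  (2)
  10100  (20)
  10011  (19)
  -----
  10111  (23)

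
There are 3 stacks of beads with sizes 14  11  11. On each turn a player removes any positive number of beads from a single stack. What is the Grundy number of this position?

Write each in binary and XOR column by column:
  1110  (14)
  1011  (11)
  1011  (11)
  ----
  1110  (14)

14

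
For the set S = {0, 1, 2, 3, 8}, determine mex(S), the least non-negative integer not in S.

The values 0, 1, 2, 3 are all present; 4 is the first non-negative integer missing from the set.

4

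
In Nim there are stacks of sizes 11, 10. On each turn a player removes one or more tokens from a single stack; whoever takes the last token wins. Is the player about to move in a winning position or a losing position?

Winning position

Compute the nim-sum pairwise:
11 XOR 10 = 1
The nim-sum is 1 ≠ 0, so this is an N-position: the player to move can win.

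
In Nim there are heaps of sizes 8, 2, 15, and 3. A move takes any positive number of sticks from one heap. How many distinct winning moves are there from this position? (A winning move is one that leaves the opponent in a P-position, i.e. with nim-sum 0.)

1

In binary:
  1000  (8)
  0010  (2)
  1111  (15)
  0011  (3)
  ----
  0110  (6)
The overall nim-sum is X = 6. A heap of size p has a winning move iff p XOR X < p (reduce it to p XOR X).
  8: 8 XOR 6 = 14 ≥ 8 — no move.
  2: 2 XOR 6 = 4 ≥ 2 — no move.
  15: 15 XOR 6 = 9 < 15 — winning move (to 9).
  3: 3 XOR 6 = 5 ≥ 3 — no move.
That gives 1 winning move.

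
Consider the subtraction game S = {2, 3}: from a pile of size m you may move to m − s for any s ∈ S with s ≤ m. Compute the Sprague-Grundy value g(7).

1

Grundy values for subtraction set {2, 3}:
g(0) = mex{} = 0
g(1) = mex{} = 0
g(2) = mex{0} = 1
g(3) = mex{0} = 1
g(4) = mex{0,1} = 2
g(5) = mex{1} = 0
g(6) = mex{1,2} = 0
g(7) = mex{0,2} = 1
So g(7) = 1.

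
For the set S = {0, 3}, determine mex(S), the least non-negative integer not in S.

1

0 is in the set but 1 is not, so the mex is 1.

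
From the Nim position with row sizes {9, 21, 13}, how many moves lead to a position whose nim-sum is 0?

Nim-sum: 9 XOR 21 XOR 13 = 17.
The overall nim-sum is X = 17. A row of size p has a winning move iff p XOR X < p (reduce it to p XOR X).
  9: 9 XOR 17 = 24 ≥ 9 — no move.
  21: 21 XOR 17 = 4 < 21 — winning move (to 4).
  13: 13 XOR 17 = 28 ≥ 13 — no move.
That gives 1 winning move.

1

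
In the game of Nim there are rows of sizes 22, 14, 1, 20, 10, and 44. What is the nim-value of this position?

43

Write each in binary and XOR column by column:
  010110  (22)
  001110  (14)
  000001  (1)
  010100  (20)
  001010  (10)
  101100  (44)
  ------
  101011  (43)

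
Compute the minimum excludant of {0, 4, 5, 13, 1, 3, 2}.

The values 0, 1, 2, 3, 4, 5 are all present; 6 is the first non-negative integer missing from the set.

6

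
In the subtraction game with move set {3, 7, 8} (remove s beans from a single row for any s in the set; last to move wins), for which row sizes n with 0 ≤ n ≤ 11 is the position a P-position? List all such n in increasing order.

Build the Grundy sequence with g(k) = mex{g(k−s) : s ∈ {3, 7, 8}, s ≤ k}:
g(0) = mex{} = 0
g(1) = mex{} = 0
g(2) = mex{} = 0
g(3) = mex{0} = 1
g(4) = mex{0} = 1
g(5) = mex{0} = 1
g(6) = mex{1} = 0
g(7) = mex{0,1} = 2
g(8) = mex{0,1} = 2
g(9) = mex{0} = 1
g(10) = mex{0,1,2} = 3
g(11) = mex{1,2} = 0
The P-positions (g = 0) in 0..11 are 0, 1, 2, 6, 11.

0, 1, 2, 6, 11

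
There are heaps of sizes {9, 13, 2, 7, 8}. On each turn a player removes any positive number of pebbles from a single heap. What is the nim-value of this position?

9

Bitwise XOR of the heap sizes:
  1001  (9)
  1101  (13)
  0010  (2)
  0111  (7)
  1000  (8)
  ----
  1001  (9)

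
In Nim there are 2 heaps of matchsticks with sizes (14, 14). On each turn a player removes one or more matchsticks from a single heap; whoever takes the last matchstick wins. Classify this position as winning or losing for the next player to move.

Nim-sum: 14 ⊕ 14 = 0.
The nim-sum is 0, so this is a P-position: the player to move is in a losing position under optimal play.

Losing position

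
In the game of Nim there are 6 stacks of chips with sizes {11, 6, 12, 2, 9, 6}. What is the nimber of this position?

12

Write each in binary and XOR column by column:
  1011  (11)
  0110  (6)
  1100  (12)
  0010  (2)
  1001  (9)
  0110  (6)
  ----
  1100  (12)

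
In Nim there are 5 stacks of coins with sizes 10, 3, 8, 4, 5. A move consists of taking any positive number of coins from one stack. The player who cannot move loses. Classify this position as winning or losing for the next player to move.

Losing position

Nim-sum: 10 ^ 3 ^ 8 ^ 4 ^ 5 = 0.
The nim-sum is 0, so this is a P-position: the player to move is in a losing position under optimal play.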